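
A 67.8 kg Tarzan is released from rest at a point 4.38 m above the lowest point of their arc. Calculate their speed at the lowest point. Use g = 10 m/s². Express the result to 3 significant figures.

v = 9.36 m/s

By conservation of mechanical energy, mgh = ½mv²
The mass cancels from both sides.
v = √(2gh) = √(2 × 10 × 4.38) = √87.600 = 9.359 m/s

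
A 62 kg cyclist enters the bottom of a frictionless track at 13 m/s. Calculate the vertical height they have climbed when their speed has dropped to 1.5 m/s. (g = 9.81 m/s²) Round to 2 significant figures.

Energy balance between the two points: ½mv₁² = ½mv₂² + mgh
h = (v₁² − v₂²)/(2g) = (13² − 1.5²)/(2 × 9.81) = 8.499 m

h = 8.5 m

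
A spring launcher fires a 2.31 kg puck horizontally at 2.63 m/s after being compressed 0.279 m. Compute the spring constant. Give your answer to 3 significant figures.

k = 205 N/m

½kx² = ½mv²
k = mv²/x² = (2.31)(2.63)²/(0.279)² = 205.3 N/m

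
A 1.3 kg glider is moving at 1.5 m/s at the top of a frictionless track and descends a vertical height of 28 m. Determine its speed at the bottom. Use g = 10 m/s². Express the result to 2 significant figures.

v = 24 m/s

Energy conservation between the two points: ½mv₀² + mgh = ½mv²
v² = v₀² + 2gh = (1.5)² + 2(10)(28) = 562.25
v = √562.25 = 23.71 m/s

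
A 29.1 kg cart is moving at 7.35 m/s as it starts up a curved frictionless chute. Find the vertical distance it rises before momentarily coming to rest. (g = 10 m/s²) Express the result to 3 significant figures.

By energy conservation, ½mv² = mgh
h = v²/(2g) = 7.35²/(2 × 10) = 2.701 m

h = 2.70 m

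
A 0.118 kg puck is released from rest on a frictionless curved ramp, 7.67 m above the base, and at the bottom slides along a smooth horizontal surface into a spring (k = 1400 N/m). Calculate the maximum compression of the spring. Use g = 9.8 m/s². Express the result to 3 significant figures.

At max compression the puck is momentarily at rest: mgh = ½kx²
x = √(2mgh/k) = √(2 × 0.118 × 9.8 × 7.67 / 1400) = 0.1126 m

x = 0.113 m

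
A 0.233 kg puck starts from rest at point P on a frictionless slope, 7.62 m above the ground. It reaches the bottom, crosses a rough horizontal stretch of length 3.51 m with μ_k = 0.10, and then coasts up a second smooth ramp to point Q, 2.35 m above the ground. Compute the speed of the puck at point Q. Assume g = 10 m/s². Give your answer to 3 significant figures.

Energy at P: mgh₁ = (0.233)(10)(7.62) = 17.755 J
Friction loss: W_f = μ_k mg d = 0.8178 J
At Q: ½mv² + mgh₂ = mgh₁ − W_f
½mv² = 17.755 − 0.8178 − 5.4755 = 11.461 J
v = √(2 × 11.461/0.233) = 9.919 m/s

v = 9.92 m/s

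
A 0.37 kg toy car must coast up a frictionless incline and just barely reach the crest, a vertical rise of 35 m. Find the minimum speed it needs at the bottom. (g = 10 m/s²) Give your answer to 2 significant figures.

v = 26 m/s

At the top it is momentarily at rest, so all KE converts to PE: ½mv² = mgh
v = √(2gh) = √(2 × 10 × 35) = 26.46 m/s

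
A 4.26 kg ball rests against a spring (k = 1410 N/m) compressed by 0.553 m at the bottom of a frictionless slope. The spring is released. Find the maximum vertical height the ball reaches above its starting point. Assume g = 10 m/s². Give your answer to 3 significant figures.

h = 5.06 m

At maximum height the ball is at rest, so ½kx² = mgh
h = kx²/(2mg) = (1410)(0.553)²/(2 × 4.26 × 10) = 5.061 m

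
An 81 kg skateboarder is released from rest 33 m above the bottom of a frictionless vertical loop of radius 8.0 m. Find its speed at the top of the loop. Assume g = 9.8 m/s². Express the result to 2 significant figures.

v = 18 m/s

Energy conservation: mgh = ½mv_top² + mg(2r)
v_top² = 2g(h − 2r) = 2(9.8)(33 − 16.00) = 333.2
v_top = 18.25 m/s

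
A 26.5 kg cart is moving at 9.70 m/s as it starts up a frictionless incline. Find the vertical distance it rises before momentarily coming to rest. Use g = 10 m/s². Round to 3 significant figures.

h = 4.70 m

By energy conservation, ½mv² = mgh
h = v²/(2g) = 9.70²/(2 × 10) = 4.704 m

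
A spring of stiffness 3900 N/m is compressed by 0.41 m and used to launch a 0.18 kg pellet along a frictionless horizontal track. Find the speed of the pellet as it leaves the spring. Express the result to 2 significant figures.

v = 60 m/s

The pellet leaves the spring when the spring is at natural length, so ½kx² = ½mv²
v = x√(k/m) = 0.41 × √(3900/0.18) = 60.35 m/s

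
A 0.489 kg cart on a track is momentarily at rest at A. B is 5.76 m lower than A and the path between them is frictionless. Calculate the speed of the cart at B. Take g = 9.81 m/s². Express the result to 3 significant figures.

Equating total energy at the two states: mgh = ½mv²
v = √(2gh) = √(2 × 9.81 × 5.76) = √113.01 = 10.63 m/s

v = 10.6 m/s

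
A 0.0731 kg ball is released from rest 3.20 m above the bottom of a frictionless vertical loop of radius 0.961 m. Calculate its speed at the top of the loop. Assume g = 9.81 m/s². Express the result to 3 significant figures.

Energy conservation: mgh = ½mv_top² + mg(2r)
v_top² = 2g(h − 2r) = 2(9.81)(3.20 − 1.922) = 25.07
v_top = 5.007 m/s

v = 5.01 m/s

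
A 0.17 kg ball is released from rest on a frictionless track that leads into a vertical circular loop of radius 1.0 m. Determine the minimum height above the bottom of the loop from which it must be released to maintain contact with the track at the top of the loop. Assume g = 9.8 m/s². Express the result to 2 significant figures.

At the top, for minimum speed gravity alone supplies the centripetal force: mg = mv_top²/r ⇒ v_top² = gr = 9.800 m²/s²
Energy conservation from release height h to the top (height 2r): mgh = ½mv_top² + mg(2r)
h = v_top²/(2g) + 2r = r/2 + 2r = 5r/2 = 2.500 m

h = 2.5 m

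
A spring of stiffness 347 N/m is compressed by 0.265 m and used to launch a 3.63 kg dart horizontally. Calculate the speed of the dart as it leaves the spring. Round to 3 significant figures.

v = 2.59 m/s

Conservation of energy: ½kx² = ½mv²
v = x√(k/m) = 0.265 × √(347/3.63) = 2.591 m/s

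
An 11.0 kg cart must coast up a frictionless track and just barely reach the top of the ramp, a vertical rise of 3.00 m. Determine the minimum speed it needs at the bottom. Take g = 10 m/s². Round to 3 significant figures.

At the top it is momentarily at rest, so all KE converts to PE: ½mv² = mgh
v = √(2gh) = √(2 × 10 × 3.00) = 7.746 m/s

v = 7.75 m/s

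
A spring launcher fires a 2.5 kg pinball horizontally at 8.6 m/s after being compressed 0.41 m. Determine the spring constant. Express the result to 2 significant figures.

k = 1100 N/m

Energy stored in the spring equals the launch KE: ½kx² = ½mv²
k = mv²/x² = (2.5)(8.6)²/(0.41)² = 1100 N/m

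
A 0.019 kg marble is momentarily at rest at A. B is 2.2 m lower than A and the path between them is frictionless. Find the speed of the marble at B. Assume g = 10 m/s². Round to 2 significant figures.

v = 6.6 m/s

By conservation of mechanical energy, mgh = ½mv²
The mass cancels from both sides.
v = √(2gh) = √(2 × 10 × 2.2) = √44.000 = 6.633 m/s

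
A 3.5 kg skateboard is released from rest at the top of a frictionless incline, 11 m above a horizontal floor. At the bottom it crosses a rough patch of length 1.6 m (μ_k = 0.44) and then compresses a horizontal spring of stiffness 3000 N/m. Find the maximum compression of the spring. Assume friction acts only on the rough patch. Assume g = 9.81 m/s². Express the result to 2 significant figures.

x = 0.49 m

Initial energy: E₁ = mgh = (3.5)(9.81)(11) = 377.69 J
Friction removes W_f = μ_k mg d = (0.44)(3.5)(9.81)(1.6) = 24.17 J
Energy reaching the spring: E = 377.69 − 24.17 = 353.51 J
At max compression ½kx² = E ⇒ x = √(2E/k) = √(2 × 353.51/3000) = 0.4855 m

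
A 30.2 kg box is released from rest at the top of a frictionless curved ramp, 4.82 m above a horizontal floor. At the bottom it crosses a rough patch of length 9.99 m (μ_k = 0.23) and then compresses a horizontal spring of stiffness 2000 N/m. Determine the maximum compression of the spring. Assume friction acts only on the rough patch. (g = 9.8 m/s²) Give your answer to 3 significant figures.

x = 0.864 m

Initial energy: E₁ = mgh = (30.2)(9.8)(4.82) = 1426.5 J
Friction removes W_f = μ_k mg d = (0.23)(30.2)(9.8)(9.99) = 680.0 J
Energy reaching the spring: E = 1426.5 − 680.0 = 746.50 J
At max compression ½kx² = E ⇒ x = √(2E/k) = √(2 × 746.50/2000) = 0.8640 m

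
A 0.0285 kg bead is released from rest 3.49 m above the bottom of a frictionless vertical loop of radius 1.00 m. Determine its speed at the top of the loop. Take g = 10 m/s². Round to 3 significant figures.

Energy conservation: mgh = ½mv_top² + mg(2r)
v_top² = 2g(h − 2r) = 2(10)(3.49 − 2.000) = 29.80
v_top = 5.459 m/s

v = 5.46 m/s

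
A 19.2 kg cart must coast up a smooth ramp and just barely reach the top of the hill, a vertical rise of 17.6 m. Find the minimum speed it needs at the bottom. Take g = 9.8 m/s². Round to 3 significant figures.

v = 18.6 m/s

At the top it is momentarily at rest, so all KE converts to PE: ½mv² = mgh
v = √(2gh) = √(2 × 9.8 × 17.6) = 18.57 m/s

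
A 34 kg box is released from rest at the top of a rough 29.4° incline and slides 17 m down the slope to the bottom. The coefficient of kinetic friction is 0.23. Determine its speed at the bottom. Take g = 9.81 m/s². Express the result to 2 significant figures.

v = 9.8 m/s

Energy: mgh = ½mv² + W_f, with h = L sinθ and W_f = μ_k (mg cosθ) L
mgh = mgL sinθ = (34)(9.81)(17)sin29.4° = 2783.5 J
W_f = μ_k mg cosθ · L = (0.23)(34)(9.81)cos29.4°·17 = 1136 J
½mv² = 2783.5 − 1136 = 1647.3 J
v = √(2 × 1647.3/34) = 9.844 m/s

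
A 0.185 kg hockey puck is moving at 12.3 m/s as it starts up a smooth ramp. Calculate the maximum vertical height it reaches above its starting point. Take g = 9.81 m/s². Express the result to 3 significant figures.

h = 7.71 m

Setting KE at the bottom equal to PE gained: ½mv² = mgh
h = v²/(2g) = 12.3²/(2 × 9.81) = 7.711 m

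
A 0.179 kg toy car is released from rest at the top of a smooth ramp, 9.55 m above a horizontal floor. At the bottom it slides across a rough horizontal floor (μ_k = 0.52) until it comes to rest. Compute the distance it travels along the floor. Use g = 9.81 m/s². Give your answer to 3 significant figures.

Energy at the top = energy at the end + work done against friction:
At rest all PE has been dissipated by friction: mgh = μ_k m g d
d = h/μ_k = 9.55/0.52 = 18.37 m

d = 18.4 m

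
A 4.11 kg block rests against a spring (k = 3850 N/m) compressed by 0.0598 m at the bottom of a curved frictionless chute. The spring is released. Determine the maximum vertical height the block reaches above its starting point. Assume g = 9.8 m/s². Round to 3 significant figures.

h = 0.171 m

All spring PE becomes gravitational PE at the highest point: ½kx² = mgh
h = kx²/(2mg) = (3850)(0.0598)²/(2 × 4.11 × 9.8) = 0.1709 m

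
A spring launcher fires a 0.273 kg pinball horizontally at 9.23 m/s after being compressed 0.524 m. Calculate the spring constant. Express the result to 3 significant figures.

k = 84.7 N/m

Energy stored in the spring equals the launch KE: ½kx² = ½mv²
k = mv²/x² = (0.273)(9.23)²/(0.524)² = 84.70 N/m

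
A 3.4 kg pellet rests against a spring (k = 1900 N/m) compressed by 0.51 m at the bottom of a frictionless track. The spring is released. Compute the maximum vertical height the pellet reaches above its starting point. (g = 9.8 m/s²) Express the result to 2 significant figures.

h = 7.4 m

All spring PE becomes gravitational PE at the highest point: ½kx² = mgh
h = kx²/(2mg) = (1900)(0.51)²/(2 × 3.4 × 9.8) = 7.416 m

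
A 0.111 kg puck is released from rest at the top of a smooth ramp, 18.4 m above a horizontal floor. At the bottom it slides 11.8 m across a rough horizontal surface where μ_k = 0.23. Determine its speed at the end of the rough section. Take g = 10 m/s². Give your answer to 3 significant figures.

v = 17.7 m/s

Applying the work–energy principle:
mgh = ½mv² + μ_k m g d
W_f = μ_k mg d = (0.23)(0.111)(10)(11.8) = 3.013 J
½mv² = mgh − W_f = 20.424 − 3.013 = 17.411 J
v = √(2 × 17.411/0.111) = 17.71 m/s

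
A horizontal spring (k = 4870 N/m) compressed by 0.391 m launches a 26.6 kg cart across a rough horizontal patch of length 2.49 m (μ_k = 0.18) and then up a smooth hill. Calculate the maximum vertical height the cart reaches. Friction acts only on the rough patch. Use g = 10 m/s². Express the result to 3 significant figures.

h = 0.951 m

Spring energy: E₀ = ½kx² = ½(4870)(0.391)² = 372.27 J
Friction: W_f = μ_k mg d = (0.18)(26.6)(10)(2.49) = 119.2 J
Energy at base of ramp: E = 372.27 − 119.2 = 253.04 J
At max height all remaining energy is PE: mgh = E ⇒ h = E/(mg) = 253.04/(26.6 × 10) = 0.9513 m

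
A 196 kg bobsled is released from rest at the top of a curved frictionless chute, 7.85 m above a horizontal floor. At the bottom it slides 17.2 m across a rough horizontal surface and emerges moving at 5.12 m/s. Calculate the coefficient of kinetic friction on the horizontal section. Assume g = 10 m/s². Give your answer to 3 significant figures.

μ_k = 0.380

Energy bookkeeping (friction removes W_f = μ_k N d):
mgh = ½mv² + μ_k m g d
mgh = 15386 J; ½mv² = 2569.0 J
W_f = 15386 − 2569.0 = 12817 J
μ_k = W_f/(mg·d) = 12817/(1960 × 17.2) = 0.3802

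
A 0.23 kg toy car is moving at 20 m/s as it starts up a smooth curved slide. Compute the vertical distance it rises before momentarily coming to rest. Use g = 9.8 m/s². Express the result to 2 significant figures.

By energy conservation, ½mv² = mgh
h = v²/(2g) = 20²/(2 × 9.8) = 20.41 m

h = 20 m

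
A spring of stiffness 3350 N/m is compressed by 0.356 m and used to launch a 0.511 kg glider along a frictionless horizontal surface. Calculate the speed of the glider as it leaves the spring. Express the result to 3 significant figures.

v = 28.8 m/s

The glider leaves the spring when the spring is at natural length, so ½kx² = ½mv²
v = x√(k/m) = 0.356 × √(3350/0.511) = 28.82 m/s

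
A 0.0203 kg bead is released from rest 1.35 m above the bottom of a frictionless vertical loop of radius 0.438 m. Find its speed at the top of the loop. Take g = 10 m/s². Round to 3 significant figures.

Energy conservation: mgh = ½mv_top² + mg(2r)
v_top² = 2g(h − 2r) = 2(10)(1.35 − 0.8760) = 9.480
v_top = 3.079 m/s

v = 3.08 m/s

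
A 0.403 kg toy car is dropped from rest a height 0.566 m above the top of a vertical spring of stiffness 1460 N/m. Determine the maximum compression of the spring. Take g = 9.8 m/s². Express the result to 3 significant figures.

x = 0.0581 m

Take the reference level at the top of the uncompressed spring. At max compression the car has fallen H + x and is momentarily at rest:
mg(H + x) = ½kx²
½(1460)x² − (0.403)(9.8)x − (0.403)(9.8)(0.566) = 0
730.0x² − 3.949x − 2.235 = 0
x = [3.949 + √(15.60 + 6527.3)]/(2 × 730.0) = 0.05811 m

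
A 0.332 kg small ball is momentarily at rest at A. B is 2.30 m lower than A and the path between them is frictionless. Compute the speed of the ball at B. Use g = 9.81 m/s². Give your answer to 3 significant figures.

v = 6.72 m/s

Mechanical energy is conserved (no friction): mgh = ½mv²
v = √(2gh) = √(2 × 9.81 × 2.30) = √45.126 = 6.718 m/s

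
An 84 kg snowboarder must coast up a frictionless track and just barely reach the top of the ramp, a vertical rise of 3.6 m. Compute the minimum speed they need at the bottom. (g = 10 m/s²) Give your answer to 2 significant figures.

At the top they are momentarily at rest, so all KE converts to PE: ½mv² = mgh
v = √(2gh) = √(2 × 10 × 3.6) = 8.485 m/s

v = 8.5 m/s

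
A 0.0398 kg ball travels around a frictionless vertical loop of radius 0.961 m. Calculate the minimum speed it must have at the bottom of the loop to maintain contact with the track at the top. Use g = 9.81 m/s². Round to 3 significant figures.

At the top: mg = mv_top²/r ⇒ v_top² = gr = 9.427 m²/s²
Energy from bottom to top (height 2r): ½mv_bot² = ½mv_top² + mg(2r)
v_bot² = gr + 4gr = 5gr = 47.14
v_bot = √(5gr) = 6.866 m/s

v = 6.87 m/s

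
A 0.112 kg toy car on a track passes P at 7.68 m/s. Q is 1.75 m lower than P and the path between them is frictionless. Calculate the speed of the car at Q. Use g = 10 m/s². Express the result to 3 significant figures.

Energy conservation between the two points: ½mv₀² + mgh = ½mv²
v² = v₀² + 2gh = (7.68)² + 2(10)(1.75) = 93.982
v = √93.982 = 9.694 m/s

v = 9.69 m/s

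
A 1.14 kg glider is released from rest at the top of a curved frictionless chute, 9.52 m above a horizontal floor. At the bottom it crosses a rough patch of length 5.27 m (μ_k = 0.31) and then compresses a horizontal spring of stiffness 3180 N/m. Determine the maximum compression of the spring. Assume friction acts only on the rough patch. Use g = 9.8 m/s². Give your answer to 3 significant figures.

Initial energy: E₁ = mgh = (1.14)(9.8)(9.52) = 106.36 J
Friction removes W_f = μ_k mg d = (0.31)(1.14)(9.8)(5.27) = 18.25 J
Energy reaching the spring: E = 106.36 − 18.25 = 88.106 J
At max compression ½kx² = E ⇒ x = √(2E/k) = √(2 × 88.106/3180) = 0.2354 m

x = 0.235 m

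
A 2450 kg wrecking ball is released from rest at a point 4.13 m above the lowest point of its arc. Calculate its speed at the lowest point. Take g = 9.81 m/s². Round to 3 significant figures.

v = 9.00 m/s

Energy conservation between the two points: mgh = ½mv²
The mass cancels from both sides.
v = √(2gh) = √(2 × 9.81 × 4.13) = √81.031 = 9.002 m/s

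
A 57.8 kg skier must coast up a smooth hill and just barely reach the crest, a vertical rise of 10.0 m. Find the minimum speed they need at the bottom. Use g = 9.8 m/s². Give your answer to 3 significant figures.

At the top they are momentarily at rest, so all KE converts to PE: ½mv² = mgh
v = √(2gh) = √(2 × 9.8 × 10.0) = 14.00 m/s

v = 14.0 m/s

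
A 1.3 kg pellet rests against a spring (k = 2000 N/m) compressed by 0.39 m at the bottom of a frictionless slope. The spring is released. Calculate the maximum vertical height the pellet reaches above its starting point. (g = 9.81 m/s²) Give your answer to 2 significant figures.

At maximum height the pellet is at rest, so ½kx² = mgh
h = kx²/(2mg) = (2000)(0.39)²/(2 × 1.3 × 9.81) = 11.93 m

h = 12 m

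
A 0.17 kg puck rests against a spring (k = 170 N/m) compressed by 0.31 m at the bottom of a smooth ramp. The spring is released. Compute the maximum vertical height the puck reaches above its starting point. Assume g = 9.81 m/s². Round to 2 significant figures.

Energy conservation from release to the highest point: ½kx² = mgh
h = kx²/(2mg) = (170)(0.31)²/(2 × 0.17 × 9.81) = 4.898 m

h = 4.9 m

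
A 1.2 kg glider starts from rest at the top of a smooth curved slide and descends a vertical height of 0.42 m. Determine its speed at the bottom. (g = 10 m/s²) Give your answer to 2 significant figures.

Equating total energy at the two states: mgh = ½mv²
v = √(2gh) = √(2 × 10 × 0.42) = √8.4000 = 2.898 m/s

v = 2.9 m/s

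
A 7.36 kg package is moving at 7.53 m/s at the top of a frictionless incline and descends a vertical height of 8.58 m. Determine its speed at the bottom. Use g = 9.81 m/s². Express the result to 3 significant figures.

Energy conservation between the two points: ½mv₀² + mgh = ½mv²
v² = v₀² + 2gh = (7.53)² + 2(9.81)(8.58) = 225.04
v = √225.04 = 15.00 m/s

v = 15.0 m/s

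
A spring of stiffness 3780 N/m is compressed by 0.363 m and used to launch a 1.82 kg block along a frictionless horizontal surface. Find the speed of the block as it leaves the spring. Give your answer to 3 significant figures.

The block leaves the spring when the spring is at natural length, so ½kx² = ½mv²
v = x√(k/m) = 0.363 × √(3780/1.82) = 16.54 m/s

v = 16.5 m/s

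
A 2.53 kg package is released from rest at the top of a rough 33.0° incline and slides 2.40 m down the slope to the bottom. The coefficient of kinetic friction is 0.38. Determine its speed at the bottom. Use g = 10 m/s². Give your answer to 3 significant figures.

Taking the bottom as reference, mgh = ½mv² + μ_k N L with h = L sinθ, N = mg cosθ:
mgh = mgL sinθ = (2.53)(10)(2.40)sin33.0° = 33.070 J
W_f = μ_k mg cosθ · L = (0.38)(2.53)(10)cos33.0°·2.40 = 19.35 J
½mv² = 33.070 − 19.35 = 13.719 J
v = √(2 × 13.719/2.53) = 3.293 m/s

v = 3.29 m/s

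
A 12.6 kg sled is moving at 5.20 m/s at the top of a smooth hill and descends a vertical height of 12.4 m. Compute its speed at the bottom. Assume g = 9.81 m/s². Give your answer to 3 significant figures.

Equating total energy at the two states: ½mv₀² + mgh = ½mv²
v² = v₀² + 2gh = (5.20)² + 2(9.81)(12.4) = 270.33
v = √270.33 = 16.44 m/s

v = 16.4 m/s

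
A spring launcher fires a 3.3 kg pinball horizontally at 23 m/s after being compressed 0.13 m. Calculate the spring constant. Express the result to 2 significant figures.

k = 100000 N/m

½kx² = ½mv²
k = mv²/x² = (3.3)(23)²/(0.13)² = 103296 N/m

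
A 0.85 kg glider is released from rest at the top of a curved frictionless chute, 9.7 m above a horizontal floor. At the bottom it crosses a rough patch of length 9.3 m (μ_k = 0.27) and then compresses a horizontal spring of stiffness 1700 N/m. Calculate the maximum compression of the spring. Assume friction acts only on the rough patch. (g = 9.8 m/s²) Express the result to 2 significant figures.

Initial energy: E₁ = mgh = (0.85)(9.8)(9.7) = 80.801 J
Friction removes W_f = μ_k mg d = (0.27)(0.85)(9.8)(9.3) = 20.92 J
Energy reaching the spring: E = 80.801 − 20.92 = 59.884 J
At max compression ½kx² = E ⇒ x = √(2E/k) = √(2 × 59.884/1700) = 0.2654 m

x = 0.27 m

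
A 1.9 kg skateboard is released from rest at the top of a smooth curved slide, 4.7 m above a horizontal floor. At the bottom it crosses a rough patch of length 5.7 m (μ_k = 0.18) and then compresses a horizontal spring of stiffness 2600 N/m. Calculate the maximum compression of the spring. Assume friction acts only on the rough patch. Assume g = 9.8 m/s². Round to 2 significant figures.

x = 0.23 m

Initial energy: E₁ = mgh = (1.9)(9.8)(4.7) = 87.514 J
Friction removes W_f = μ_k mg d = (0.18)(1.9)(9.8)(5.7) = 19.10 J
Energy reaching the spring: E = 87.514 − 19.10 = 68.410 J
At max compression ½kx² = E ⇒ x = √(2E/k) = √(2 × 68.410/2600) = 0.2294 m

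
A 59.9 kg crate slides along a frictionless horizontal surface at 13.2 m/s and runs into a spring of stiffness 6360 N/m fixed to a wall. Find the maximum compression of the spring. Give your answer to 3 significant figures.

Conservation of energy between contact and max compression: ½mv² = ½kx²
x = v√(m/k) = 13.2 × √(59.9/6360) = 1.281 m

x = 1.28 m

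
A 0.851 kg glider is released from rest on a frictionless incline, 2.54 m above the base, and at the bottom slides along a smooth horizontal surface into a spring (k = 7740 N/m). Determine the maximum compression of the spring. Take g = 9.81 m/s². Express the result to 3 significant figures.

x = 0.0740 m

Gravitational PE at the top equals spring PE at max compression: mgh = ½kx²
x = √(2mgh/k) = √(2 × 0.851 × 9.81 × 2.54 / 7740) = 0.07402 m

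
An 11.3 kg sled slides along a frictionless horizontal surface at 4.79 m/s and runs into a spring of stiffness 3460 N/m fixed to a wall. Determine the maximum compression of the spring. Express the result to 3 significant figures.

All KE is stored as spring PE at maximum compression: ½mv² = ½kx²
x = v√(m/k) = 4.79 × √(11.3/3460) = 0.2737 m

x = 0.274 m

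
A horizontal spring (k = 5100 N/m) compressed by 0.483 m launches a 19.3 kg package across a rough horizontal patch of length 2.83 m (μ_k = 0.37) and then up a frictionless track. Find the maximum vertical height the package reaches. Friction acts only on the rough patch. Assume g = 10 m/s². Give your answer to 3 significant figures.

Spring energy: E₀ = ½kx² = ½(5100)(0.483)² = 594.89 J
Friction: W_f = μ_k mg d = (0.37)(19.3)(10)(2.83) = 202.1 J
Energy at base of ramp: E = 594.89 − 202.1 = 392.80 J
At max height all remaining energy is PE: mgh = E ⇒ h = E/(mg) = 392.80/(19.3 × 10) = 2.035 m

h = 2.04 m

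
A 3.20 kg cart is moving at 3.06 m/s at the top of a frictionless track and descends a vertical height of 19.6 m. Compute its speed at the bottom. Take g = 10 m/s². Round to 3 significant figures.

v = 20.0 m/s

Energy conservation between the two points: ½mv₀² + mgh = ½mv²
v² = v₀² + 2gh = (3.06)² + 2(10)(19.6) = 401.36
v = √401.36 = 20.03 m/s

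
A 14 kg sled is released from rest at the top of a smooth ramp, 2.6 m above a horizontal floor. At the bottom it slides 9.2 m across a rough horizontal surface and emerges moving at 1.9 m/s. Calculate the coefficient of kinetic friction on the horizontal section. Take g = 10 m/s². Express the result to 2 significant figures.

μ_k = 0.26

Energy bookkeeping (friction removes W_f = μ_k N d):
mgh = ½mv² + μ_k m g d
mgh = 364.00 J; ½mv² = 25.270 J
W_f = 364.00 − 25.270 = 338.7 J
μ_k = W_f/(mg·d) = 338.7/(140.0 × 9.2) = 0.2630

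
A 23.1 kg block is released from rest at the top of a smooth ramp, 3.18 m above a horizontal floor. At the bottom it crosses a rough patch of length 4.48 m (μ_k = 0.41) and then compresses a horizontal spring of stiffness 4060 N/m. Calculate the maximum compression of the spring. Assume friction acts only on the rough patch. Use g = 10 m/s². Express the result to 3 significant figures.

Initial energy: E₁ = mgh = (23.1)(10)(3.18) = 734.58 J
Friction removes W_f = μ_k mg d = (0.41)(23.1)(10)(4.48) = 424.3 J
Energy reaching the spring: E = 734.58 − 424.3 = 310.28 J
At max compression ½kx² = E ⇒ x = √(2E/k) = √(2 × 310.28/4060) = 0.3910 m

x = 0.391 m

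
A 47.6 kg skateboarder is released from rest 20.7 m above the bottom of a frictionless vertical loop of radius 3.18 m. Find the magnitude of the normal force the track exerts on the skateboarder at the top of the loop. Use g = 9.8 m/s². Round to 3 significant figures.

Energy from release to top (height 2r): mgh = ½mv_top² + mg(2r)
v_top² = 2g(h − 2r) = 2(9.8)(20.7 − 6.360) = 281.06 m²/s²
At the top, both N and weight point toward the centre: N + mg = mv_top²/r
N = m(v_top²/r − g) = 47.6(281.06/3.18 − 9.8) = 3741 N

N = 3740 N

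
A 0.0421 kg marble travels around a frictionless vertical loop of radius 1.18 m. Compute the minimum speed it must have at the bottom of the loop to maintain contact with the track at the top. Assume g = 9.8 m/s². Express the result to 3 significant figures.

v = 7.60 m/s

At the top: mg = mv_top²/r ⇒ v_top² = gr = 11.56 m²/s²
Energy from bottom to top (height 2r): ½mv_bot² = ½mv_top² + mg(2r)
v_bot² = gr + 4gr = 5gr = 57.82
v_bot = √(5gr) = 7.604 m/s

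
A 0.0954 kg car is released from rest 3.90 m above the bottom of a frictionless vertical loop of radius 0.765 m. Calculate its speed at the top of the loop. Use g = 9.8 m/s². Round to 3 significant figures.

Energy conservation: mgh = ½mv_top² + mg(2r)
v_top² = 2g(h − 2r) = 2(9.8)(3.90 − 1.530) = 46.45
v_top = 6.816 m/s

v = 6.82 m/s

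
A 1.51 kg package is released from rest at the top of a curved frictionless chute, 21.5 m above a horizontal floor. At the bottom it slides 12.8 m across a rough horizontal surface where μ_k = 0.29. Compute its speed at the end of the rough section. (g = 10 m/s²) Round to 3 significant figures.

v = 18.9 m/s

Energy at the top = energy at the end + work done against friction:
mgh = ½mv² + μ_k m g d
W_f = μ_k mg d = (0.29)(1.51)(10)(12.8) = 56.05 J
½mv² = mgh − W_f = 324.65 − 56.05 = 268.60 J
v = √(2 × 268.60/1.51) = 18.86 m/s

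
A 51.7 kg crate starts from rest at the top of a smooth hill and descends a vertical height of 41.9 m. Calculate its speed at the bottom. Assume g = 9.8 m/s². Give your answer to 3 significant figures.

v = 28.7 m/s

Equating total energy at the two states: mgh = ½mv²
v = √(2gh) = √(2 × 9.8 × 41.9) = √821.24 = 28.66 m/s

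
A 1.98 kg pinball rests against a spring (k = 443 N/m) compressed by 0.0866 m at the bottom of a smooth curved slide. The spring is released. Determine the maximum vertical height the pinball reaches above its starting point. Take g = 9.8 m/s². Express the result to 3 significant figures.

Energy conservation from release to the highest point: ½kx² = mgh
h = kx²/(2mg) = (443)(0.0866)²/(2 × 1.98 × 9.8) = 0.08561 m

h = 0.0856 m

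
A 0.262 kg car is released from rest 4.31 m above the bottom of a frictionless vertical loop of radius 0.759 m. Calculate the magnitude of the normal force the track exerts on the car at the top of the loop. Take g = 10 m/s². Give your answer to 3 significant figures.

Energy from release to top (height 2r): mgh = ½mv_top² + mg(2r)
v_top² = 2g(h − 2r) = 2(10)(4.31 − 1.518) = 55.840 m²/s²
At the top, both N and weight point toward the centre: N + mg = mv_top²/r
N = m(v_top²/r − g) = 0.262(55.840/0.759 − 10) = 16.66 N

N = 16.7 N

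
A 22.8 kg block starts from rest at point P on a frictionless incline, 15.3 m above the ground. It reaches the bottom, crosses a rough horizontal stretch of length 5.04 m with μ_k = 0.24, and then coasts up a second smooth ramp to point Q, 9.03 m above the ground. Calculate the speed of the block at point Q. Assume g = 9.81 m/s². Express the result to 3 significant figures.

v = 9.96 m/s

Energy at P: mgh₁ = (22.8)(9.81)(15.3) = 3422.1 J
Friction loss: W_f = μ_k mg d = 270.5 J
At Q: ½mv² + mgh₂ = mgh₁ − W_f
½mv² = 3422.1 − 270.5 − 2019.7 = 1131.8 J
v = √(2 × 1131.8/22.8) = 9.964 m/s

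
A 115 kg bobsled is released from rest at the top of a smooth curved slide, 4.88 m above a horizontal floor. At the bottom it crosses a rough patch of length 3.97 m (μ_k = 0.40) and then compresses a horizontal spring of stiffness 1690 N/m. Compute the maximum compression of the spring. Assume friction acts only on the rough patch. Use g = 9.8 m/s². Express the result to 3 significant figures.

Initial energy: E₁ = mgh = (115)(9.8)(4.88) = 5499.8 J
Friction removes W_f = μ_k mg d = (0.40)(115)(9.8)(3.97) = 1790 J
Energy reaching the spring: E = 5499.8 − 1790 = 3710.1 J
At max compression ½kx² = E ⇒ x = √(2E/k) = √(2 × 3710.1/1690) = 2.095 m

x = 2.10 m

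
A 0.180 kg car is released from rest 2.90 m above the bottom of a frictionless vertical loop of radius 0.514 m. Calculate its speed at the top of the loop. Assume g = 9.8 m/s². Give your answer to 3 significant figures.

Energy conservation: mgh = ½mv_top² + mg(2r)
v_top² = 2g(h − 2r) = 2(9.8)(2.90 − 1.028) = 36.69
v_top = 6.057 m/s

v = 6.06 m/s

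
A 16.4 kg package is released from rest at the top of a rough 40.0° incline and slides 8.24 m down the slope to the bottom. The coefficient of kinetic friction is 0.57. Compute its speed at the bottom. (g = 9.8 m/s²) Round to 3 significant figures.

Taking the bottom as reference, mgh = ½mv² + μ_k N L with h = L sinθ, N = mg cosθ:
mgh = mgL sinθ = (16.4)(9.8)(8.24)sin40.0° = 851.26 J
W_f = μ_k mg cosθ · L = (0.57)(16.4)(9.8)cos40.0°·8.24 = 578.3 J
½mv² = 851.26 − 578.3 = 273.00 J
v = √(2 × 273.00/16.4) = 5.770 m/s

v = 5.77 m/s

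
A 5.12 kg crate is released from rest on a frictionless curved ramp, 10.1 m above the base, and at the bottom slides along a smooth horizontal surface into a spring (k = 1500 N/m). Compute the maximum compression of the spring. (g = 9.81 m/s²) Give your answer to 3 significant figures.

At max compression the crate is momentarily at rest: mgh = ½kx²
x = √(2mgh/k) = √(2 × 5.12 × 9.81 × 10.1 / 1500) = 0.8224 m

x = 0.822 m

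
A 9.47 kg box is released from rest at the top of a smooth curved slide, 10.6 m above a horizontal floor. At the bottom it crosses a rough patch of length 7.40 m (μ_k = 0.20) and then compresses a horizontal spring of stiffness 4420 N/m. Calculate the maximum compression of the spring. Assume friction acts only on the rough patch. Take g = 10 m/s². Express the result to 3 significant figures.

x = 0.625 m

Initial energy: E₁ = mgh = (9.47)(10)(10.6) = 1003.8 J
Friction removes W_f = μ_k mg d = (0.20)(9.47)(10)(7.40) = 140.2 J
Energy reaching the spring: E = 1003.8 − 140.2 = 863.66 J
At max compression ½kx² = E ⇒ x = √(2E/k) = √(2 × 863.66/4420) = 0.6251 m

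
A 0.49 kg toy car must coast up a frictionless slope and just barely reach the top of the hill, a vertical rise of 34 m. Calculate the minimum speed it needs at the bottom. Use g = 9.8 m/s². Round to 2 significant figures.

v = 26 m/s

At the top it is momentarily at rest, so all KE converts to PE: ½mv² = mgh
v = √(2gh) = √(2 × 9.8 × 34) = 25.81 m/s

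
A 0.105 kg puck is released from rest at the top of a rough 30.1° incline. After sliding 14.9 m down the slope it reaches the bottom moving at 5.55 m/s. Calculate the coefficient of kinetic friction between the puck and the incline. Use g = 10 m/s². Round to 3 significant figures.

Energy balance down the incline: mg L sinθ − ½mv² = μ_k (mg cosθ) L
mgL sinθ = 7.8461 J; ½mv² = 1.6171 J
W_f = 7.8461 − 1.6171 = 6.229 J
μ_k = W_f/(mg cosθ · L) = 6.229/(0.9084 × 14.9) = 0.4602

μ_k = 0.460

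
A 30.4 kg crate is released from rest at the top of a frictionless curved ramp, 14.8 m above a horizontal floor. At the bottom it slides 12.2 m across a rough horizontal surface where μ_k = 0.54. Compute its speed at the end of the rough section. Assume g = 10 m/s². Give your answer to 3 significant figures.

Energy at the top = energy at the end + work done against friction:
mgh = ½mv² + μ_k m g d
W_f = μ_k mg d = (0.54)(30.4)(10)(12.2) = 2003 J
½mv² = mgh − W_f = 4499.2 − 2003 = 2496.4 J
v = √(2 × 2496.4/30.4) = 12.82 m/s

v = 12.8 m/s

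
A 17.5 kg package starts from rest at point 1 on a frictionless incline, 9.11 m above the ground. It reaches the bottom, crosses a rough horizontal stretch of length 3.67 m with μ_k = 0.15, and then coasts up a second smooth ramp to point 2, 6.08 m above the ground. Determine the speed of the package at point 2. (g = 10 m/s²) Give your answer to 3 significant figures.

v = 7.04 m/s

Energy at 1: mgh₁ = (17.5)(10)(9.11) = 1594.2 J
Friction loss: W_f = μ_k mg d = 96.34 J
At 2: ½mv² + mgh₂ = mgh₁ − W_f
½mv² = 1594.2 − 96.34 − 1064.0 = 433.91 J
v = √(2 × 433.91/17.5) = 7.042 m/s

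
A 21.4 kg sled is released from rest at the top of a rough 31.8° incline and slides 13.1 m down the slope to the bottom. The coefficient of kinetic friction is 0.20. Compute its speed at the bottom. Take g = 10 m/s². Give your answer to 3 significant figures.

v = 9.67 m/s

Work–energy: mg(L sinθ) − μ_k(mg cosθ)L = ½mv²
mgh = mgL sinθ = (21.4)(10)(13.1)sin31.8° = 1477.3 J
W_f = μ_k mg cosθ · L = (0.20)(21.4)(10)cos31.8°·13.1 = 476.5 J
½mv² = 1477.3 − 476.5 = 1000.8 J
v = √(2 × 1000.8/21.4) = 9.671 m/s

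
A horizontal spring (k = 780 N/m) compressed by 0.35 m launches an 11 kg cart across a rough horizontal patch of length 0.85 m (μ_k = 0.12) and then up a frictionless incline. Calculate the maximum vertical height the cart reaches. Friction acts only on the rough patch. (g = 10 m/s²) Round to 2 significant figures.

Spring energy: E₀ = ½kx² = ½(780)(0.35)² = 47.775 J
Friction: W_f = μ_k mg d = (0.12)(11)(10)(0.85) = 11.22 J
Energy at base of ramp: E = 47.775 − 11.22 = 36.555 J
At max height all remaining energy is PE: mgh = E ⇒ h = E/(mg) = 36.555/(11 × 10) = 0.3323 m

h = 0.33 m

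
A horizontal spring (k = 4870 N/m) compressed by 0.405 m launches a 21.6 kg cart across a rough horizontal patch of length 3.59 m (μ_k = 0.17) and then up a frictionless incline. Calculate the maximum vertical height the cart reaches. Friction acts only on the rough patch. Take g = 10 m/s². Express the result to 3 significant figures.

h = 1.24 m

Spring energy: E₀ = ½kx² = ½(4870)(0.405)² = 399.40 J
Friction: W_f = μ_k mg d = (0.17)(21.6)(10)(3.59) = 131.8 J
Energy at base of ramp: E = 399.40 − 131.8 = 267.58 J
At max height all remaining energy is PE: mgh = E ⇒ h = E/(mg) = 267.58/(21.6 × 10) = 1.239 m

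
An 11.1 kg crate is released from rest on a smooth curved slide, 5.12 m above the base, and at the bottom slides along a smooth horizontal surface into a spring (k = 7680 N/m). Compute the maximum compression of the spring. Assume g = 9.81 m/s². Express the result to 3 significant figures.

x = 0.381 m

Gravitational PE at the top equals spring PE at max compression: mgh = ½kx²
x = √(2mgh/k) = √(2 × 11.1 × 9.81 × 5.12 / 7680) = 0.3810 m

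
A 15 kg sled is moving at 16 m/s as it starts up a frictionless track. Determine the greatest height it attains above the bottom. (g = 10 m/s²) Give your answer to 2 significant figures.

By energy conservation, ½mv² = mgh
h = v²/(2g) = 16²/(2 × 10) = 12.80 m

h = 13 m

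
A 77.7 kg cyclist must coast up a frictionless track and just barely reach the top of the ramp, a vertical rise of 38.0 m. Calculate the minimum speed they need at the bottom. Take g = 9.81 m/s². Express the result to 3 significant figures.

At the top they are momentarily at rest, so all KE converts to PE: ½mv² = mgh
v = √(2gh) = √(2 × 9.81 × 38.0) = 27.30 m/s

v = 27.3 m/s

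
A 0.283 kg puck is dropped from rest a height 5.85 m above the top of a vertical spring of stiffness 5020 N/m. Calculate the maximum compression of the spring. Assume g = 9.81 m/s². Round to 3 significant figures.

Take the reference level at the top of the uncompressed spring. At max compression the puck has fallen H + x and is momentarily at rest:
mg(H + x) = ½kx²
½(5020)x² − (0.283)(9.81)x − (0.283)(9.81)(5.85) = 0
2510x² − 2.776x − 16.24 = 0
x = [2.776 + √(7.707 + 163059)]/(2 × 2510) = 0.08099 m

x = 0.0810 m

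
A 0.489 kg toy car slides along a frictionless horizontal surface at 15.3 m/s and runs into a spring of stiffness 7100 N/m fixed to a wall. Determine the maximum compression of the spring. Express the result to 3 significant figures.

x = 0.127 m

All KE is stored as spring PE at maximum compression: ½mv² = ½kx²
x = v√(m/k) = 15.3 × √(0.489/7100) = 0.1270 m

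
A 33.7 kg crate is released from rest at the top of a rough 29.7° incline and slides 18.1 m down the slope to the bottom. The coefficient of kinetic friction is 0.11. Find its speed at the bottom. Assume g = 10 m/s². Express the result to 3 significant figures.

Energy: mgh = ½mv² + W_f, with h = L sinθ and W_f = μ_k (mg cosθ) L
mgh = mgL sinθ = (33.7)(10)(18.1)sin29.7° = 3022.1 J
W_f = μ_k mg cosθ · L = (0.11)(33.7)(10)cos29.7°·18.1 = 582.8 J
½mv² = 3022.1 − 582.8 = 2439.3 J
v = √(2 × 2439.3/33.7) = 12.03 m/s

v = 12.0 m/s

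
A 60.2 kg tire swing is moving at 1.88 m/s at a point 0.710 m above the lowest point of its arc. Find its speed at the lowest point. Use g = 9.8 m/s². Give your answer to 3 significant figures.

By conservation of mechanical energy, ½mv₀² + mgh = ½mv²
The mass cancels from both sides.
v² = v₀² + 2gh = (1.88)² + 2(9.8)(0.710) = 17.450
v = √17.450 = 4.177 m/s

v = 4.18 m/s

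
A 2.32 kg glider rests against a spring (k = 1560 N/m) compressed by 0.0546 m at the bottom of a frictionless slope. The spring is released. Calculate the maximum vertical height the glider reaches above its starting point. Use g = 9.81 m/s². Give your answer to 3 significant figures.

h = 0.102 m

At maximum height the glider is at rest, so ½kx² = mgh
h = kx²/(2mg) = (1560)(0.0546)²/(2 × 2.32 × 9.81) = 0.1022 m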